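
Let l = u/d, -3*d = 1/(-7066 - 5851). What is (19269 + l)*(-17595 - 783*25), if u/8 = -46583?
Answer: 536775069792150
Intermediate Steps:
u = -372664 (u = 8*(-46583) = -372664)
d = 1/38751 (d = -1/(3*(-7066 - 5851)) = -1/3/(-12917) = -1/3*(-1/12917) = 1/38751 ≈ 2.5806e-5)
l = -14441102664 (l = -372664/1/38751 = -372664*38751 = -14441102664)
(19269 + l)*(-17595 - 783*25) = (19269 - 14441102664)*(-17595 - 783*25) = -14441083395*(-17595 - 19575) = -14441083395*(-37170) = 536775069792150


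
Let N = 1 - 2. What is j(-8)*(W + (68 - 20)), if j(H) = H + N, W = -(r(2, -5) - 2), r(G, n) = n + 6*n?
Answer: -765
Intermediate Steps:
r(G, n) = 7*n
W = 37 (W = -(7*(-5) - 2) = -(-35 - 2) = -1*(-37) = 37)
N = -1
j(H) = -1 + H (j(H) = H - 1 = -1 + H)
j(-8)*(W + (68 - 20)) = (-1 - 8)*(37 + (68 - 20)) = -9*(37 + 48) = -9*85 = -765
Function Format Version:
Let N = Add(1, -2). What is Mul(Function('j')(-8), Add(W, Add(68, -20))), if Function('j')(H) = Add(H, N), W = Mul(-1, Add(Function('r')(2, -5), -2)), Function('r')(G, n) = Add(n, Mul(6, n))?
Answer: -765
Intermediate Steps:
Function('r')(G, n) = Mul(7, n)
W = 37 (W = Mul(-1, Add(Mul(7, -5), -2)) = Mul(-1, Add(-35, -2)) = Mul(-1, -37) = 37)
N = -1
Function('j')(H) = Add(-1, H) (Function('j')(H) = Add(H, -1) = Add(-1, H))
Mul(Function('j')(-8), Add(W, Add(68, -20))) = Mul(Add(-1, -8), Add(37, Add(68, -20))) = Mul(-9, Add(37, 48)) = Mul(-9, 85) = -765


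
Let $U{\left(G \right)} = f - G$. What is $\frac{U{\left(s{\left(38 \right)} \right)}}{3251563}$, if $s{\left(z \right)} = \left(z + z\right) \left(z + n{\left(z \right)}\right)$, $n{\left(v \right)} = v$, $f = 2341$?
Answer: $- \frac{3435}{3251563} \approx -0.0010564$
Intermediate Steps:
$s{\left(z \right)} = 4 z^{2}$ ($s{\left(z \right)} = \left(z + z\right) \left(z + z\right) = 2 z 2 z = 4 z^{2}$)
$U{\left(G \right)} = 2341 - G$
$\frac{U{\left(s{\left(38 \right)} \right)}}{3251563} = \frac{2341 - 4 \cdot 38^{2}}{3251563} = \left(2341 - 4 \cdot 1444\right) \frac{1}{3251563} = \left(2341 - 5776\right) \frac{1}{3251563} = \left(-3435\right) \frac{1}{3251563} = - \frac{3435}{3251563}$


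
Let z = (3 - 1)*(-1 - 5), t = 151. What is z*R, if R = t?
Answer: -1812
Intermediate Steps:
R = 151
z = -12 (z = 2*(-6) = -12)
z*R = -12*151 = -1812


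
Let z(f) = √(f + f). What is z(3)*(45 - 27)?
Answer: 18*√6 ≈ 44.091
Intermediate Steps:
z(f) = √2*√f (z(f) = √(2*f) = √2*√f)
z(3)*(45 - 27) = (√2*√3)*(45 - 27) = √6*18 = 18*√6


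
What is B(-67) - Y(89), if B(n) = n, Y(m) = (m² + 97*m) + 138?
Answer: -16759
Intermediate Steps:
Y(m) = 138 + m² + 97*m
B(-67) - Y(89) = -67 - (138 + 89² + 97*89) = -67 - (138 + 7921 + 8633) = -67 - 1*16692 = -67 - 16692 = -16759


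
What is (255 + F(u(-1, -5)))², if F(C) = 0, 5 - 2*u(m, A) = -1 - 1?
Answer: 65025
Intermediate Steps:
u(m, A) = 7/2 (u(m, A) = 5/2 - (-1 - 1)/2 = 5/2 - ½*(-2) = 5/2 + 1 = 7/2)
(255 + F(u(-1, -5)))² = (255 + 0)² = 255² = 65025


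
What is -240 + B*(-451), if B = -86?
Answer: 38546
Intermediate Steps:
-240 + B*(-451) = -240 - 86*(-451) = -240 + 38786 = 38546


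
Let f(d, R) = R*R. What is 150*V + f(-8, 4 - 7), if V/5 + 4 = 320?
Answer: 237009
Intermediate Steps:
f(d, R) = R²
V = 1580 (V = -20 + 5*320 = -20 + 1600 = 1580)
150*V + f(-8, 4 - 7) = 150*1580 + (4 - 7)² = 237000 + (-3)² = 237000 + 9 = 237009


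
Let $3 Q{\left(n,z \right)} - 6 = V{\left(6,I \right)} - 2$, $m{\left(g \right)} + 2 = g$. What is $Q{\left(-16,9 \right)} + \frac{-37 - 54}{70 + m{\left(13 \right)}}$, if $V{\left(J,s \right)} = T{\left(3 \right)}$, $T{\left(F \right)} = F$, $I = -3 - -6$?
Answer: $\frac{98}{81} \approx 1.2099$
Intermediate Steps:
$I = 3$ ($I = -3 + 6 = 3$)
$m{\left(g \right)} = -2 + g$
$V{\left(J,s \right)} = 3$
$Q{\left(n,z \right)} = \frac{7}{3}$ ($Q{\left(n,z \right)} = 2 + \frac{3 - 2}{3} = 2 + \frac{1}{3} \cdot 1 = 2 + \frac{1}{3} = \frac{7}{3}$)
$Q{\left(-16,9 \right)} + \frac{-37 - 54}{70 + m{\left(13 \right)}} = \frac{7}{3} + \frac{-37 - 54}{70 + \left(-2 + 13\right)} = \frac{7}{3} - \frac{91}{70 + 11} = \frac{7}{3} - \frac{91}{81} = \frac{98}{81}$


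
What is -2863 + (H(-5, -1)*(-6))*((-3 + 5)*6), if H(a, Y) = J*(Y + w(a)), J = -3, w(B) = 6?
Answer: -1783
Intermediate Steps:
H(a, Y) = -18 - 3*Y (H(a, Y) = -3*(Y + 6) = -3*(6 + Y) = -18 - 3*Y)
-2863 + (H(-5, -1)*(-6))*((-3 + 5)*6) = -2863 + ((-18 - 3*(-1))*(-6))*((-3 + 5)*6) = -2863 + ((-18 + 3)*(-6))*(2*6) = -2863 - 15*(-6)*12 = -2863 + 90*12 = -2863 + 1080 = -1783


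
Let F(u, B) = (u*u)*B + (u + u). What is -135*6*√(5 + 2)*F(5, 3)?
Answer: -68850*√7 ≈ -1.8216e+5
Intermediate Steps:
F(u, B) = 2*u + B*u² (F(u, B) = u²*B + 2*u = B*u² + 2*u = 2*u + B*u²)
-135*6*√(5 + 2)*F(5, 3) = -135*6*√(5 + 2)*5*(2 + 3*5) = -135*6*√7*5*(2 + 15) = -135*6*√7*5*17 = -135*6*√7*85 = -68850*√7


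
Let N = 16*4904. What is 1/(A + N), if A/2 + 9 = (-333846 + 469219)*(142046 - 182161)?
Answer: -1/10860897344 ≈ -9.2073e-11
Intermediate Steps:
N = 78464
A = -10860975808 (A = -18 + 2*((-333846 + 469219)*(142046 - 182161)) = -18 + 2*(135373*(-40115)) = -18 + 2*(-5430487895) = -18 - 10860975790 = -10860975808)
1/(A + N) = 1/(-10860975808 + 78464) = 1/(-10860897344) = -1/10860897344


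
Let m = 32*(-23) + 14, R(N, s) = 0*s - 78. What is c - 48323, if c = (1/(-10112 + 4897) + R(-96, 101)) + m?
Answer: -256176446/5215 ≈ -49123.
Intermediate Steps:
R(N, s) = -78 (R(N, s) = 0 - 78 = -78)
m = -722 (m = -736 + 14 = -722)
c = -4172001/5215 (c = (1/(-10112 + 4897) - 78) - 722 = (1/(-5215) - 78) - 722 = (-1/5215 - 78) - 722 = -406771/5215 - 722 = -4172001/5215 ≈ -800.00)
c - 48323 = -4172001/5215 - 48323 = -256176446/5215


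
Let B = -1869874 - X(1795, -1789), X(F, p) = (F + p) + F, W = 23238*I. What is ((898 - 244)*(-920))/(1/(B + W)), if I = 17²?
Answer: -2914602299760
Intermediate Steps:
I = 289
W = 6715782 (W = 23238*289 = 6715782)
X(F, p) = p + 2*F
B = -1871675 (B = -1869874 - (-1789 + 2*1795) = -1869874 - (-1789 + 3590) = -1869874 - 1*1801 = -1869874 - 1801 = -1871675)
((898 - 244)*(-920))/(1/(B + W)) = ((898 - 244)*(-920))/(1/(-1871675 + 6715782)) = (654*(-920))/(1/4844107) = -601680/1/4844107 = -601680*4844107 = -2914602299760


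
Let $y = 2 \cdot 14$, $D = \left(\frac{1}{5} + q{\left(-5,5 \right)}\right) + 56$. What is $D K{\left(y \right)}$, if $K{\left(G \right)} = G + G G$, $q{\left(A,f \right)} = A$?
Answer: $\frac{207872}{5} \approx 41574.0$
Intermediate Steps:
$D = \frac{256}{5}$ ($D = \left(\frac{1}{5} - 5\right) + 56 = - \frac{24}{5} + 56 = \frac{256}{5} \approx 51.2$)
$y = 28$
$K{\left(G \right)} = G + G^{2}$
$D K{\left(y \right)} = \frac{256 \cdot 28 \left(1 + 28\right)}{5} = \frac{256 \cdot 28 \cdot 29}{5} = \frac{256}{5} \cdot 812 = \frac{207872}{5}$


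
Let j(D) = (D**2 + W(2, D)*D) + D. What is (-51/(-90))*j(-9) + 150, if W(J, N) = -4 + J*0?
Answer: 1056/5 ≈ 211.20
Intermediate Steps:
W(J, N) = -4 (W(J, N) = -4 + 0 = -4)
j(D) = D**2 - 3*D (j(D) = (D**2 - 4*D) + D = D**2 - 3*D)
(-51/(-90))*j(-9) + 150 = (-51/(-90))*(-9*(-3 - 9)) + 150 = (-51*(-1/90))*(-9*(-12)) + 150 = (17/30)*108 + 150 = 306/5 + 150 = 1056/5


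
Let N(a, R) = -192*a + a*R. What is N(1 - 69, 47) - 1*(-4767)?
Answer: 14627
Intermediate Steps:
N(a, R) = -192*a + R*a
N(1 - 69, 47) - 1*(-4767) = (1 - 69)*(-192 + 47) - 1*(-4767) = -68*(-145) + 4767 = 9860 + 4767 = 14627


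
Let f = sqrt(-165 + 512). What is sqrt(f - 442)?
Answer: sqrt(-442 + sqrt(347)) ≈ 20.576*I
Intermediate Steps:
f = sqrt(347) ≈ 18.628
sqrt(f - 442) = sqrt(sqrt(347) - 442) = sqrt(-442 + sqrt(347))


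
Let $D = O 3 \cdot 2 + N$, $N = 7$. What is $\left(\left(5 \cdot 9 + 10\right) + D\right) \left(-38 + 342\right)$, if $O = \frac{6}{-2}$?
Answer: $13376$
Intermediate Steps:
$O = -3$ ($O = 6 \left(- \frac{1}{2}\right) = -3$)
$D = -11$ ($D = - 3 \cdot 3 \cdot 2 + 7 = \left(-3\right) 6 + 7 = -18 + 7 = -11$)
$\left(\left(5 \cdot 9 + 10\right) + D\right) \left(-38 + 342\right) = \left(\left(5 \cdot 9 + 10\right) - 11\right) \left(-38 + 342\right) = \left(\left(45 + 10\right) - 11\right) 304 = \left(55 - 11\right) 304 = 44 \cdot 304 = 13376$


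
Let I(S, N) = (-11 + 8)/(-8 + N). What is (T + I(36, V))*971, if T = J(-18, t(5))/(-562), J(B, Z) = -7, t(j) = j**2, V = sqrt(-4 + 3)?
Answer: 13538653/36530 + 2913*I/65 ≈ 370.62 + 44.815*I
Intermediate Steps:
V = I (V = sqrt(-1) = I ≈ 1.0*I)
I(S, N) = -3/(-8 + N)
T = 7/562 (T = -7/(-562) = -7*(-1/562) = 7/562 ≈ 0.012456)
(T + I(36, V))*971 = (7/562 - 3*(-8 - I)/65)*971 = 6797/562 - 2913*(-8 - I)/65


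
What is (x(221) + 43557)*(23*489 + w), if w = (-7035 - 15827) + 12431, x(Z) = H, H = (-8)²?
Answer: 35594736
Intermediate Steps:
H = 64
x(Z) = 64
w = -10431 (w = -22862 + 12431 = -10431)
(x(221) + 43557)*(23*489 + w) = (64 + 43557)*(23*489 - 10431) = 43621*(11247 - 10431) = 43621*816 = 35594736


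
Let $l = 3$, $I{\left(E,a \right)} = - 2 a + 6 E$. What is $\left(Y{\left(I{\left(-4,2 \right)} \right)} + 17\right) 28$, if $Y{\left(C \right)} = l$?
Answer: $560$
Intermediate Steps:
$Y{\left(C \right)} = 3$
$\left(Y{\left(I{\left(-4,2 \right)} \right)} + 17\right) 28 = \left(3 + 17\right) 28 = 20 \cdot 28 = 560$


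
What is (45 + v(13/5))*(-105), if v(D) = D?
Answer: -4998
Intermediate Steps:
(45 + v(13/5))*(-105) = (45 + 13/5)*(-105) = (238/5)*(-105) = -4998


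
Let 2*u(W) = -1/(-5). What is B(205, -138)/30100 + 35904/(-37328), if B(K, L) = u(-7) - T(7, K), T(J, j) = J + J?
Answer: -675768287/702233000 ≈ -0.96231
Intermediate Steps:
u(W) = 1/10 (u(W) = (-1/(-5))/2 = (-1*(-1/5))/2 = (1/2)*(1/5) = 1/10)
T(J, j) = 2*J
B(K, L) = -139/10 (B(K, L) = 1/10 - 2*7 = 1/10 - 1*14 = 1/10 - 14 = -139/10)
B(205, -138)/30100 + 35904/(-37328) = -139/10/30100 + 35904/(-37328) = -139/10*1/30100 + 35904*(-1/37328) = -139/301000 - 2244/2333 = -675768287/702233000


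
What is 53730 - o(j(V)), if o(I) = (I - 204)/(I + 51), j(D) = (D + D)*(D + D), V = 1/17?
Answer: 792200342/14743 ≈ 53734.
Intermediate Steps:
V = 1/17 ≈ 0.058824
j(D) = 4*D² (j(D) = (2*D)*(2*D) = 4*D²)
o(I) = (-204 + I)/(51 + I)
53730 - o(j(V)) = 53730 - (-204 + 4*(1/17)²)/(51 + 4*(1/17)²) = 53730 - (-204 + 4*(1/289))/(51 + 4*(1/289)) = 53730 - (-204 + 4/289)/(51 + 4/289) = 53730 - (-58952)/(14743/289*289) = 53730 - 289*(-58952)/(14743*289) = 53730 - 1*(-58952/14743) = 53730 + 58952/14743 = 792200342/14743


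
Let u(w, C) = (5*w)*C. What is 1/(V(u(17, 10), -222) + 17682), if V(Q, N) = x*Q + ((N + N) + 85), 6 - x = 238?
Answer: -1/179877 ≈ -5.5594e-6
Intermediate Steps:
x = -232 (x = 6 - 1*238 = 6 - 238 = -232)
u(w, C) = 5*C*w
V(Q, N) = 85 - 232*Q + 2*N (V(Q, N) = -232*Q + ((N + N) + 85) = -232*Q + (2*N + 85) = -232*Q + (85 + 2*N) = 85 - 232*Q + 2*N)
1/(V(u(17, 10), -222) + 17682) = 1/((85 - 1160*10*17 + 2*(-222)) + 17682) = 1/((85 - 232*850 - 444) + 17682) = 1/((85 - 197200 - 444) + 17682) = 1/(-197559 + 17682) = 1/(-179877) = -1/179877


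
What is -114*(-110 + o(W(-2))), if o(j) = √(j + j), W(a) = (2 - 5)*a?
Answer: 12540 - 228*√3 ≈ 12145.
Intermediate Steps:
W(a) = -3*a
o(j) = √2*√j (o(j) = √(2*j) = √2*√j)
-114*(-110 + o(W(-2))) = -114*(-110 + √2*√(-3*(-2))) = -114*(-110 + √2*√6) = -114*(-110 + 2*√3) = 12540 - 228*√3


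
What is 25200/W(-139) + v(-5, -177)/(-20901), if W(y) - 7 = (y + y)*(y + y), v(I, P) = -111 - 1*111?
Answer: 181287934/538486397 ≈ 0.33666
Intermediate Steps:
v(I, P) = -222 (v(I, P) = -111 - 111 = -222)
W(y) = 7 + 4*y**2 (W(y) = 7 + (y + y)*(y + y) = 7 + (2*y)*(2*y) = 7 + 4*y**2)
25200/W(-139) + v(-5, -177)/(-20901) = 25200/(7 + 4*(-139)**2) - 222/(-20901) = 25200/(7 + 4*19321) - 222*(-1/20901) = 25200/(7 + 77284) + 74/6967 = 25200/77291 + 74/6967 = 181287934/538486397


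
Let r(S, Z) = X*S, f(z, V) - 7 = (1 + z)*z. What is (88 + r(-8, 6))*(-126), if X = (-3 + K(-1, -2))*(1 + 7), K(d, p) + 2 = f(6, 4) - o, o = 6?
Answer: 295344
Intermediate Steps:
f(z, V) = 7 + z*(1 + z) (f(z, V) = 7 + (1 + z)*z = 7 + z*(1 + z))
K(d, p) = 41 (K(d, p) = -2 + ((7 + 6 + 6**2) - 1*6) = -2 + ((7 + 6 + 36) - 6) = -2 + (49 - 6) = -2 + 43 = 41)
X = 304 (X = (-3 + 41)*(1 + 7) = 38*8 = 304)
r(S, Z) = 304*S
(88 + r(-8, 6))*(-126) = (88 + 304*(-8))*(-126) = (88 - 2432)*(-126) = -2344*(-126) = 295344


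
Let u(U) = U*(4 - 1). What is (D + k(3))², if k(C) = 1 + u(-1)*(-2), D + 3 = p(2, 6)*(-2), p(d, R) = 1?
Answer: 4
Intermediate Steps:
D = -5 (D = -3 + 1*(-2) = -3 - 2 = -5)
u(U) = 3*U (u(U) = U*3 = 3*U)
k(C) = 7 (k(C) = 1 + (3*(-1))*(-2) = 1 - 3*(-2) = 1 + 6 = 7)
(D + k(3))² = (-5 + 7)² = 2² = 4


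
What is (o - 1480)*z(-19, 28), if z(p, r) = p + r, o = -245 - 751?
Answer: -22284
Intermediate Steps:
o = -996
(o - 1480)*z(-19, 28) = (-996 - 1480)*(-19 + 28) = -2476*9 = -22284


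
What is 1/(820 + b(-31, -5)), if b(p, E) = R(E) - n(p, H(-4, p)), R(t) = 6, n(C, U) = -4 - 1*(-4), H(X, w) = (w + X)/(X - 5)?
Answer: 1/826 ≈ 0.0012107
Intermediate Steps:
H(X, w) = (X + w)/(-5 + X)
n(C, U) = 0 (n(C, U) = -4 + 4 = 0)
b(p, E) = 6 (b(p, E) = 6 - 1*0 = 6 + 0 = 6)
1/(820 + b(-31, -5)) = 1/(820 + 6) = 1/826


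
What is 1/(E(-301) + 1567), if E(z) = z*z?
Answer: 1/92168 ≈ 1.0850e-5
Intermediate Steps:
E(z) = z²
1/(E(-301) + 1567) = 1/((-301)² + 1567) = 1/(90601 + 1567) = 1/92168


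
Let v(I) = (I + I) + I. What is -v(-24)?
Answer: 72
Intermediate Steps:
v(I) = 3*I (v(I) = 2*I + I = 3*I)
-v(-24) = -3*(-24) = -1*(-72) = 72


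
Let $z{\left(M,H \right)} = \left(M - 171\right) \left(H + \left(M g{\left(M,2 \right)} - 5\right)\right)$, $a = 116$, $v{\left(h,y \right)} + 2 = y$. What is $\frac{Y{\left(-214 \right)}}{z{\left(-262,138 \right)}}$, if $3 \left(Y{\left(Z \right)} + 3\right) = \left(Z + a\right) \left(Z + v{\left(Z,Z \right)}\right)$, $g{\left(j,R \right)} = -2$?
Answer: $- \frac{42131}{853443} \approx -0.049366$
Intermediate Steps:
$v{\left(h,y \right)} = -2 + y$
$Y{\left(Z \right)} = -3 + \frac{\left(-2 + 2 Z\right) \left(116 + Z\right)}{3}$ ($Y{\left(Z \right)} = -3 + \frac{\left(Z + 116\right) \left(Z + \left(-2 + Z\right)\right)}{3} = -3 + \frac{\left(116 + Z\right) \left(-2 + 2 Z\right)}{3} = -3 + \frac{\left(-2 + 2 Z\right) \left(116 + Z\right)}{3}$)
$z{\left(M,H \right)} = \left(-171 + M\right) \left(-5 + H - 2 M\right)$ ($z{\left(M,H \right)} = \left(M - 171\right) \left(H + \left(M \left(-2\right) - 5\right)\right) = \left(-171 + M\right) \left(H - \left(5 + 2 M\right)\right) = \left(-171 + M\right) \left(-5 + H - 2 M\right)$)
$\frac{Y{\left(-214 \right)}}{z{\left(-262,138 \right)}} = \frac{- \frac{241}{3} + \frac{2 \left(-214\right)^{2}}{3} + \frac{230}{3} \left(-214\right)}{855 - 23598 - 2 \left(-262\right)^{2} + 337 \left(-262\right) + 138 \left(-262\right)} = \frac{- \frac{241}{3} + \frac{2}{3} \cdot 45796 - \frac{49220}{3}}{855 - 23598 - 137288 - 88294 - 36156} = \frac{- \frac{241}{3} + \frac{91592}{3} - \frac{49220}{3}}{855 - 23598 - 137288 - 88294 - 36156} = \frac{42131}{3 \left(-284481\right)} = \frac{42131}{3} \left(- \frac{1}{284481}\right) = - \frac{42131}{853443}$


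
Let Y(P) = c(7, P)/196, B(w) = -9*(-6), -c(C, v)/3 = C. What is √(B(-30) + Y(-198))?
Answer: √10563/14 ≈ 7.3412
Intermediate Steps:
c(C, v) = -3*C
B(w) = 54
Y(P) = -3/28 (Y(P) = -3*7/196 = -21*1/196 = -3/28)
√(B(-30) + Y(-198)) = √(54 - 3/28) = √(1509/28) = √10563/14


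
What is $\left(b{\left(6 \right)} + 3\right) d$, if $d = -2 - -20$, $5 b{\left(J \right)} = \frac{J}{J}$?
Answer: $\frac{288}{5} \approx 57.6$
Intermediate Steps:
$b{\left(J \right)} = \frac{1}{5}$ ($b{\left(J \right)} = \frac{J \frac{1}{J}}{5} = \frac{1}{5} \cdot 1 = \frac{1}{5}$)
$d = 18$ ($d = -2 + 20 = 18$)
$\left(b{\left(6 \right)} + 3\right) d = \left(\frac{1}{5} + 3\right) 18 = \frac{16}{5} \cdot 18 = \frac{288}{5}$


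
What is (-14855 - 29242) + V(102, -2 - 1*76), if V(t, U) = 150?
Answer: -43947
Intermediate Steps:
(-14855 - 29242) + V(102, -2 - 1*76) = (-14855 - 29242) + 150 = -44097 + 150 = -43947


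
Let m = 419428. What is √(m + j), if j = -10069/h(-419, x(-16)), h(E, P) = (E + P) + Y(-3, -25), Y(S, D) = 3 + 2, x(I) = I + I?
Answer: √83435430822/446 ≈ 647.65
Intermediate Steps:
x(I) = 2*I
Y(S, D) = 5
h(E, P) = 5 + E + P (h(E, P) = (E + P) + 5 = 5 + E + P)
j = 10069/446 (j = -10069/(5 - 419 + 2*(-16)) = -10069/(5 - 419 - 32) = -10069/(-446) = -10069*(-1/446) = 10069/446 ≈ 22.576)
√(m + j) = √(419428 + 10069/446) = √(187074957/446) = √83435430822/446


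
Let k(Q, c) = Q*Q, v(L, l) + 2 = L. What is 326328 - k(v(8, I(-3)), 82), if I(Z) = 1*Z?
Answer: 326292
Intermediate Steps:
I(Z) = Z
v(L, l) = -2 + L
k(Q, c) = Q²
326328 - k(v(8, I(-3)), 82) = 326328 - (-2 + 8)² = 326328 - 1*6² = 326328 - 1*36 = 326328 - 36 = 326292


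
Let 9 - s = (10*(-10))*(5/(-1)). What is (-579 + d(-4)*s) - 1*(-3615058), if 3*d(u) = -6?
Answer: 3615461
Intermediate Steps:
d(u) = -2 (d(u) = (1/3)*(-6) = -2)
s = -491 (s = 9 - 10*(-10)*5/(-1) = 9 - (-100)*5*(-1) = 9 - (-100)*(-5) = 9 - 1*500 = 9 - 500 = -491)
(-579 + d(-4)*s) - 1*(-3615058) = (-579 - 2*(-491)) - 1*(-3615058) = (-579 + 982) + 3615058 = 403 + 3615058 = 3615461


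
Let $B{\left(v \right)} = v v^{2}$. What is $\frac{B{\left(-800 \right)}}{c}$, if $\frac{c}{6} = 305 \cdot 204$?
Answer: $- \frac{12800000}{9333} \approx -1371.5$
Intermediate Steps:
$c = 373320$ ($c = 6 \cdot 305 \cdot 204 = 6 \cdot 62220 = 373320$)
$B{\left(v \right)} = v^{3}$
$\frac{B{\left(-800 \right)}}{c} = \frac{\left(-800\right)^{3}}{373320} = \left(-512000000\right) \frac{1}{373320} = - \frac{12800000}{9333}$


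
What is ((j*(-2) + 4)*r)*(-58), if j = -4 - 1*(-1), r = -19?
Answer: 11020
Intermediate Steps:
j = -3 (j = -4 + 1 = -3)
((j*(-2) + 4)*r)*(-58) = ((-3*(-2) + 4)*(-19))*(-58) = ((6 + 4)*(-19))*(-58) = (10*(-19))*(-58) = -190*(-58) = 11020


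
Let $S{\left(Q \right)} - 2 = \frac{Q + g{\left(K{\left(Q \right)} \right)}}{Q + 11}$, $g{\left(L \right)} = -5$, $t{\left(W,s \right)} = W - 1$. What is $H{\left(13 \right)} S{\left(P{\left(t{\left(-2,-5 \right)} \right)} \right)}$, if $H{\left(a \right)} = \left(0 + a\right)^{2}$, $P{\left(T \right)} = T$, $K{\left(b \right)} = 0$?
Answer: $169$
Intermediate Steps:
$t{\left(W,s \right)} = -1 + W$
$S{\left(Q \right)} = 2 + \frac{-5 + Q}{11 + Q}$ ($S{\left(Q \right)} = 2 + \frac{Q - 5}{Q + 11} = 2 + \frac{-5 + Q}{11 + Q}$)
$H{\left(a \right)} = a^{2}$
$H{\left(13 \right)} S{\left(P{\left(t{\left(-2,-5 \right)} \right)} \right)} = 13^{2} \frac{17 + 3 \left(-1 - 2\right)}{11 - 3} = 169 \frac{17 + 3 \left(-3\right)}{11 - 3} = 169 \frac{17 - 9}{8} = 169 \cdot \frac{1}{8} \cdot 8 = 169 \cdot 1 = 169$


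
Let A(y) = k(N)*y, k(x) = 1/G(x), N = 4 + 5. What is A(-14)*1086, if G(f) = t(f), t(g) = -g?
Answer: 5068/3 ≈ 1689.3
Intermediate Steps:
G(f) = -f
N = 9
k(x) = -1/x (k(x) = 1/(-x) = -1/x)
A(y) = -y/9 (A(y) = (-1/9)*y = (-1*⅑)*y = -y/9)
A(-14)*1086 = -⅑*(-14)*1086 = (14/9)*1086 = 5068/3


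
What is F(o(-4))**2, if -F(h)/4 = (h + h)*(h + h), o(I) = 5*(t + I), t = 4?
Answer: 0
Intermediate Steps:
o(I) = 20 + 5*I (o(I) = 5*(4 + I) = 20 + 5*I)
F(h) = -16*h**2 (F(h) = -4*(h + h)*(h + h) = -4*2*h*2*h = -16*h**2)
F(o(-4))**2 = (-16*(20 + 5*(-4))**2)**2 = (-16*(20 - 20)**2)**2 = (-16*0**2)**2 = (-16*0)**2 = 0**2 = 0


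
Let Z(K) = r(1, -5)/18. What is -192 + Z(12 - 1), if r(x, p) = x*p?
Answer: -3461/18 ≈ -192.28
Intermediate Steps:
r(x, p) = p*x
Z(K) = -5/18 (Z(K) = -5*1/18 = -5/18)
-192 + Z(12 - 1) = -192 - 5/18 = -3461/18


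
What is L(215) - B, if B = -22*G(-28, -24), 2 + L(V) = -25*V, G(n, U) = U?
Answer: -5905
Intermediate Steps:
L(V) = -2 - 25*V
B = 528 (B = -22*(-24) = 528)
L(215) - B = (-2 - 25*215) - 1*528 = (-2 - 5375) - 528 = -5377 - 528 = -5905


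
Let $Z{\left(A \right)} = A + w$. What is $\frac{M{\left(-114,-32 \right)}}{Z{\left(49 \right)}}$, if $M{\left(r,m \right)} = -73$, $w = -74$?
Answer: $\frac{73}{25} \approx 2.92$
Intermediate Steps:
$Z{\left(A \right)} = -74 + A$ ($Z{\left(A \right)} = A - 74 = -74 + A$)
$\frac{M{\left(-114,-32 \right)}}{Z{\left(49 \right)}} = - \frac{73}{-74 + 49} = - \frac{73}{-25} = \left(-73\right) \left(- \frac{1}{25}\right) = \frac{73}{25}$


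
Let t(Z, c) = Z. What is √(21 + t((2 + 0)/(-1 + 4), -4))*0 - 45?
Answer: -45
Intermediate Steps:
√(21 + t((2 + 0)/(-1 + 4), -4))*0 - 45 = √(21 + (2 + 0)/(-1 + 4))*0 - 45 = √(21 + 2/3)*0 - 45 = √(21 + 2*(⅓))*0 - 45 = √(21 + ⅔)*0 - 45 = √(65/3)*0 - 45 = (√195/3)*0 - 45 = 0 - 45 = -45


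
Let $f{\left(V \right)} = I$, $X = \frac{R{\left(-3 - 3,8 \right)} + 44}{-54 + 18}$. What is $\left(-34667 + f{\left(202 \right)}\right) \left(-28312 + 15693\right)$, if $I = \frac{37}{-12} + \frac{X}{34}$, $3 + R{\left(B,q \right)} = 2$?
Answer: $\frac{535502723275}{1224} \approx 4.375 \cdot 10^{8}$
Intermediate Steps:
$R{\left(B,q \right)} = -1$ ($R{\left(B,q \right)} = -3 + 2 = -1$)
$X = - \frac{43}{36}$ ($X = \frac{-1 + 44}{-54 + 18} = \frac{43}{-36} = 43 \left(- \frac{1}{36}\right) = - \frac{43}{36} \approx -1.1944$)
$I = - \frac{3817}{1224}$ ($I = \frac{37}{-12} - \frac{43}{36 \cdot 34} = 37 \left(- \frac{1}{12}\right) - \frac{43}{1224} = - \frac{37}{12} - \frac{43}{1224} = - \frac{3817}{1224} \approx -3.1185$)
$f{\left(V \right)} = - \frac{3817}{1224}$
$\left(-34667 + f{\left(202 \right)}\right) \left(-28312 + 15693\right) = \left(-34667 - \frac{3817}{1224}\right) \left(-28312 + 15693\right) = \left(- \frac{42436225}{1224}\right) \left(-12619\right) = \frac{535502723275}{1224}$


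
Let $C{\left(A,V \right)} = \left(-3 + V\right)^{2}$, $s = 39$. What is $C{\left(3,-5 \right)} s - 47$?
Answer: $2449$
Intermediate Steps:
$C{\left(3,-5 \right)} s - 47 = \left(-3 - 5\right)^{2} \cdot 39 - 47 = \left(-8\right)^{2} \cdot 39 - 47 = 64 \cdot 39 - 47 = 2496 - 47 = 2449$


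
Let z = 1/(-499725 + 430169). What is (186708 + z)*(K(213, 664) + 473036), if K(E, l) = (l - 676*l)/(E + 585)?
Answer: 204017493515514484/2312737 ≈ 8.8215e+10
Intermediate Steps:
K(E, l) = -675*l/(585 + E) (K(E, l) = (-675*l)/(585 + E) = -675*l/(585 + E))
z = -1/69556 (z = 1/(-69556) = -1/69556 ≈ -1.4377e-5)
(186708 + z)*(K(213, 664) + 473036) = (186708 - 1/69556)*(-675*664/(585 + 213) + 473036) = 12986661647*(-675*664/798 + 473036)/69556 = 12986661647*(-675*664*1/798 + 473036)/69556 = 12986661647*(-74700/133 + 473036)/69556 = (12986661647/69556)*(62839088/133) = 204017493515514484/2312737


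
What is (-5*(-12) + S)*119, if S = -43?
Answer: 2023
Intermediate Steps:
(-5*(-12) + S)*119 = (-5*(-12) - 43)*119 = (60 - 43)*119 = 17*119 = 2023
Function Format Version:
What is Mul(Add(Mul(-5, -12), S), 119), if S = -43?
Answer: 2023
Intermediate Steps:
Mul(Add(Mul(-5, -12), S), 119) = Mul(Add(Mul(-5, -12), -43), 119) = Mul(Add(60, -43), 119) = Mul(17, 119) = 2023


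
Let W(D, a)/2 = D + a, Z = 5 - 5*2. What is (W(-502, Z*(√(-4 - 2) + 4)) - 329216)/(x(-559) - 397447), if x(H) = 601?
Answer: 165130/198423 + 5*I*√6/198423 ≈ 0.83221 + 6.1724e-5*I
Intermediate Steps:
Z = -5 (Z = 5 - 10 = -5)
W(D, a) = 2*D + 2*a (W(D, a) = 2*(D + a) = 2*D + 2*a)
(W(-502, Z*(√(-4 - 2) + 4)) - 329216)/(x(-559) - 397447) = ((2*(-502) + 2*(-5*(√(-4 - 2) + 4))) - 329216)/(601 - 397447) = ((-1004 + 2*(-5*(√(-6) + 4))) - 329216)/(-396846) = ((-1004 + 2*(-5*(I*√6 + 4))) - 329216)*(-1/396846) = ((-1004 + 2*(-5*(4 + I*√6))) - 329216)*(-1/396846) = ((-1004 + 2*(-20 - 5*I*√6)) - 329216)*(-1/396846) = ((-1004 + (-40 - 10*I*√6)) - 329216)*(-1/396846) = ((-1044 - 10*I*√6) - 329216)*(-1/396846) = (-330260 - 10*I*√6)*(-1/396846) = 165130/198423 + 5*I*√6/198423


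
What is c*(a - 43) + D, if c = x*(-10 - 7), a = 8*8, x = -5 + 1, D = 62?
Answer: 1490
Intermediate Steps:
x = -4
a = 64
c = 68 (c = -4*(-10 - 7) = -4*(-17) = 68)
c*(a - 43) + D = 68*(64 - 43) + 62 = 68*21 + 62 = 1428 + 62 = 1490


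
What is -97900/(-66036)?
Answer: 24475/16509 ≈ 1.4825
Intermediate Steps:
-97900/(-66036) = -97900*(-1)/66036 = -1*(-24475/16509) = 24475/16509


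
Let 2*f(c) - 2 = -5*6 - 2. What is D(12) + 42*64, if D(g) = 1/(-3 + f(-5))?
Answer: 48383/18 ≈ 2687.9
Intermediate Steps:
f(c) = -15 (f(c) = 1 + (-5*6 - 2)/2 = 1 + (-30 - 2)/2 = 1 + (½)*(-32) = 1 - 16 = -15)
D(g) = -1/18 (D(g) = 1/(-3 - 15) = 1/(-18) = -1/18)
D(12) + 42*64 = -1/18 + 42*64 = -1/18 + 2688 = 48383/18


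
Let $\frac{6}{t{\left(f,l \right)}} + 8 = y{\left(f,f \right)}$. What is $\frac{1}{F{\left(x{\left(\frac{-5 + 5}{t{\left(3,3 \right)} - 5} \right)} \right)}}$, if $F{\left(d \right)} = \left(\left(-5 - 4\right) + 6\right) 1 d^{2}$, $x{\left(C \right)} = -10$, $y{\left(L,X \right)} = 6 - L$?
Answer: $- \frac{1}{300} \approx -0.0033333$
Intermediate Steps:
$t{\left(f,l \right)} = \frac{6}{-2 - f}$ ($t{\left(f,l \right)} = \frac{6}{-8 - \left(-6 + f\right)} = \frac{6}{-2 - f}$)
$F{\left(d \right)} = - 3 d^{2}$ ($F{\left(d \right)} = \left(-9 + 6\right) d^{2} = - 3 d^{2}$)
$\frac{1}{F{\left(x{\left(\frac{-5 + 5}{t{\left(3,3 \right)} - 5} \right)} \right)}} = \frac{1}{\left(-3\right) \left(-10\right)^{2}} = \frac{1}{\left(-3\right) 100} = \frac{1}{-300} = - \frac{1}{300}$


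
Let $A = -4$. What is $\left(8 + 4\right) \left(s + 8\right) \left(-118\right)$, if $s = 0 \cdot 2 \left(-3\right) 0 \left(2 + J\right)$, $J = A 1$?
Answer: $-11328$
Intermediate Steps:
$J = -4$ ($J = \left(-4\right) 1 = -4$)
$s = 0$ ($s = 0 \cdot 2 \left(-3\right) 0 \left(2 - 4\right) = 0 \left(-6\right) 0 \left(-2\right) = 0 \cdot 0 \left(-2\right) = 0 \left(-2\right) = 0$)
$\left(8 + 4\right) \left(s + 8\right) \left(-118\right) = \left(8 + 4\right) \left(0 + 8\right) \left(-118\right) = 12 \cdot 8 \left(-118\right) = 96 \left(-118\right) = -11328$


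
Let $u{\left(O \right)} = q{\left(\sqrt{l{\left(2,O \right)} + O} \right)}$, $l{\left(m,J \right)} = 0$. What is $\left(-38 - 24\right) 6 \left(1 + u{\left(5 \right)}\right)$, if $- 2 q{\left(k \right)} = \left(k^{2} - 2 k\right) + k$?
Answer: $558 - 186 \sqrt{5} \approx 142.09$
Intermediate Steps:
$q{\left(k \right)} = \frac{k}{2} - \frac{k^{2}}{2}$ ($q{\left(k \right)} = - \frac{\left(k^{2} - 2 k\right) + k}{2} = - \frac{k^{2} - k}{2} = \frac{k}{2} - \frac{k^{2}}{2}$)
$u{\left(O \right)} = \frac{\sqrt{O} \left(1 - \sqrt{O}\right)}{2}$ ($u{\left(O \right)} = \frac{\sqrt{0 + O} \left(1 - \sqrt{0 + O}\right)}{2} = \frac{\sqrt{O} \left(1 - \sqrt{O}\right)}{2}$)
$\left(-38 - 24\right) 6 \left(1 + u{\left(5 \right)}\right) = \left(-38 - 24\right) 6 \left(1 + \left(\frac{\sqrt{5}}{2} - \frac{5}{2}\right)\right) = - 62 \cdot 6 \left(1 - \left(\frac{5}{2} - \frac{\sqrt{5}}{2}\right)\right) = - 62 \cdot 6 \left(- \frac{3}{2} + \frac{\sqrt{5}}{2}\right) = - 62 \left(-9 + 3 \sqrt{5}\right) = 558 - 186 \sqrt{5}$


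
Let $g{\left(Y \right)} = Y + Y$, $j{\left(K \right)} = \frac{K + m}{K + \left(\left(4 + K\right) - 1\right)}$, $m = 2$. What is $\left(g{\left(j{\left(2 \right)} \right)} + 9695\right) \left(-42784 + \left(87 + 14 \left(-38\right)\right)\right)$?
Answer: $- \frac{2934081917}{7} \approx -4.1915 \cdot 10^{8}$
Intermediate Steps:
$j{\left(K \right)} = \frac{2 + K}{3 + 2 K}$ ($j{\left(K \right)} = \frac{K + 2}{K + \left(\left(4 + K\right) - 1\right)} = \frac{2 + K}{K + \left(3 + K\right)} = \frac{2 + K}{3 + 2 K}$)
$g{\left(Y \right)} = 2 Y$
$\left(g{\left(j{\left(2 \right)} \right)} + 9695\right) \left(-42784 + \left(87 + 14 \left(-38\right)\right)\right) = \left(2 \frac{2 + 2}{3 + 2 \cdot 2} + 9695\right) \left(-42784 + \left(87 + 14 \left(-38\right)\right)\right) = \left(2 \frac{1}{3 + 4} \cdot 4 + 9695\right) \left(-42784 + \left(87 - 532\right)\right) = \left(2 \cdot \frac{1}{7} \cdot 4 + 9695\right) \left(-42784 - 445\right) = \left(2 \cdot \frac{1}{7} \cdot 4 + 9695\right) \left(-43229\right) = \left(2 \cdot \frac{4}{7} + 9695\right) \left(-43229\right) = \left(\frac{8}{7} + 9695\right) \left(-43229\right) = \frac{67873}{7} \left(-43229\right) = - \frac{2934081917}{7}$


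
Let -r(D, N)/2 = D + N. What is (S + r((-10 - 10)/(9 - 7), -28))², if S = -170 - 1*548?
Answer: 412164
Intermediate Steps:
r(D, N) = -2*D - 2*N (r(D, N) = -2*(D + N) = -2*D - 2*N)
S = -718 (S = -170 - 548 = -718)
(S + r((-10 - 10)/(9 - 7), -28))² = (-718 + (-2*(-10 - 10)/(9 - 7) - 2*(-28)))² = (-718 + (-(-40)/2 + 56))² = (-718 + (-2*(-10) + 56))² = (-718 + (20 + 56))² = (-718 + 76)² = (-642)² = 412164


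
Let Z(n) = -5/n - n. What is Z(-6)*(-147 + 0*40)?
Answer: -2009/2 ≈ -1004.5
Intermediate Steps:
Z(n) = -n - 5/n
Z(-6)*(-147 + 0*40) = (-1*(-6) - 5/(-6))*(-147 + 0*40) = (6 - 5*(-1/6))*(-147 + 0) = (6 + 5/6)*(-147) = (41/6)*(-147) = -2009/2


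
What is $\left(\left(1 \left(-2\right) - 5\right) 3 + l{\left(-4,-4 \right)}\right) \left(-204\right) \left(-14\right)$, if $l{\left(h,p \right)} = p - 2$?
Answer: $-77112$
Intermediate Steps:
$l{\left(h,p \right)} = -2 + p$
$\left(\left(1 \left(-2\right) - 5\right) 3 + l{\left(-4,-4 \right)}\right) \left(-204\right) \left(-14\right) = \left(\left(1 \left(-2\right) - 5\right) 3 - 6\right) \left(-204\right) \left(-14\right) = \left(\left(-2 - 5\right) 3 - 6\right) \left(-204\right) \left(-14\right) = \left(\left(-7\right) 3 - 6\right) \left(-204\right) \left(-14\right) = \left(-21 - 6\right) \left(-204\right) \left(-14\right) = \left(-27\right) \left(-204\right) \left(-14\right) = 5508 \left(-14\right) = -77112$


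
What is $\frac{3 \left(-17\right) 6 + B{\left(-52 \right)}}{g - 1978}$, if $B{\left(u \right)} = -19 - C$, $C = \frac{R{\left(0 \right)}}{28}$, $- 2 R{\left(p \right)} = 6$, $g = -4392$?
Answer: $\frac{9097}{178360} \approx 0.051004$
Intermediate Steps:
$R{\left(p \right)} = -3$ ($R{\left(p \right)} = \left(- \frac{1}{2}\right) 6 = -3$)
$C = - \frac{3}{28} \approx -0.10714$
$B{\left(u \right)} = - \frac{529}{28}$ ($B{\left(u \right)} = -19 - - \frac{3}{28} = -19 + \frac{3}{28} = - \frac{529}{28}$)
$\frac{3 \left(-17\right) 6 + B{\left(-52 \right)}}{g - 1978} = \frac{3 \left(-17\right) 6 - \frac{529}{28}}{-4392 - 1978} = \frac{\left(-51\right) 6 - \frac{529}{28}}{-6370} = \left(-306 - \frac{529}{28}\right) \left(- \frac{1}{6370}\right) = \left(- \frac{9097}{28}\right) \left(- \frac{1}{6370}\right) = \frac{9097}{178360}$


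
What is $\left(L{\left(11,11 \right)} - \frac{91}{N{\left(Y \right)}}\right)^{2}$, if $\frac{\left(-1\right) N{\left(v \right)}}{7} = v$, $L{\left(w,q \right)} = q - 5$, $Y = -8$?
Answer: $\frac{1225}{64} \approx 19.141$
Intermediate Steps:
$L{\left(w,q \right)} = -5 + q$
$N{\left(v \right)} = - 7 v$
$\left(L{\left(11,11 \right)} - \frac{91}{N{\left(Y \right)}}\right)^{2} = \left(\left(-5 + 11\right) - \frac{91}{\left(-7\right) \left(-8\right)}\right)^{2} = \left(6 - \frac{91}{56}\right)^{2} = \left(6 - \frac{13}{8}\right)^{2} = \left(\frac{35}{8}\right)^{2} = \frac{1225}{64}$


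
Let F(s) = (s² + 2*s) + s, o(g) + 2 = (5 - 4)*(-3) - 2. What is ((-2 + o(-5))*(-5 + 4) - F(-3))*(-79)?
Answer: -711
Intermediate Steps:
o(g) = -7 (o(g) = -2 + ((5 - 4)*(-3) - 2) = -2 + (1*(-3) - 2) = -2 + (-3 - 2) = -2 - 5 = -7)
F(s) = s² + 3*s
((-2 + o(-5))*(-5 + 4) - F(-3))*(-79) = ((-2 - 7)*(-5 + 4) - (-3)*(3 - 3))*(-79) = (-9*(-1) - (-3)*0)*(-79) = (9 - 1*0)*(-79) = (9 + 0)*(-79) = 9*(-79) = -711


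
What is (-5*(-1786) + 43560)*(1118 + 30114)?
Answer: 1639367680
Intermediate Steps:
(-5*(-1786) + 43560)*(1118 + 30114) = (8930 + 43560)*31232 = 52490*31232 = 1639367680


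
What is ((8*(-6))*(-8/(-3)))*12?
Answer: -1536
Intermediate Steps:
((8*(-6))*(-8/(-3)))*12 = -(-384)*(-1)/3*12 = -48*8/3*12 = -128*12 = -1536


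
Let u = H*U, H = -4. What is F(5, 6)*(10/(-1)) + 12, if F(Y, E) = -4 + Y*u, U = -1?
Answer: -148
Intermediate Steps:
u = 4 (u = -4*(-1) = 4)
F(Y, E) = -4 + 4*Y (F(Y, E) = -4 + Y*4 = -4 + 4*Y)
F(5, 6)*(10/(-1)) + 12 = (-4 + 4*5)*(10/(-1)) + 12 = (-4 + 20)*(10*(-1)) + 12 = 16*(-10) + 12 = -160 + 12 = -148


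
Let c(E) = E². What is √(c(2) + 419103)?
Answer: √419107 ≈ 647.38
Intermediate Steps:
√(c(2) + 419103) = √(2² + 419103) = √(4 + 419103) = √419107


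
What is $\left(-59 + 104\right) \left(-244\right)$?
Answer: $-10980$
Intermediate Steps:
$\left(-59 + 104\right) \left(-244\right) = 45 \left(-244\right) = -10980$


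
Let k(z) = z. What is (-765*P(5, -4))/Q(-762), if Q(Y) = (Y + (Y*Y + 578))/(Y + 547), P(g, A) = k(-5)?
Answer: -164475/116092 ≈ -1.4168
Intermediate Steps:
P(g, A) = -5
Q(Y) = (578 + Y + Y**2)/(547 + Y) (Q(Y) = (Y + (Y**2 + 578))/(547 + Y) = (Y + (578 + Y**2))/(547 + Y) = (578 + Y + Y**2)/(547 + Y))
(-765*P(5, -4))/Q(-762) = (-765*(-5))/(((578 - 762 + (-762)**2)/(547 - 762))) = 3825/(((578 - 762 + 580644)/(-215))) = 3825/((-1/215*580460)) = 3825/(-116092/43) = 3825*(-43/116092) = -164475/116092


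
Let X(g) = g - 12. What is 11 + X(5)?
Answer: 4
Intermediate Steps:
X(g) = -12 + g
11 + X(5) = 11 + (-12 + 5) = 11 - 7 = 4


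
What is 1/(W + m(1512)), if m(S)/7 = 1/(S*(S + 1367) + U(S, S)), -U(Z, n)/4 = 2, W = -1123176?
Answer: -4353040/4889230055033 ≈ -8.9033e-7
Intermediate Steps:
U(Z, n) = -8 (U(Z, n) = -4*2 = -8)
m(S) = 7/(-8 + S*(1367 + S)) (m(S) = 7/(S*(S + 1367) - 8) = 7/(S*(1367 + S) - 8) = 7/(-8 + S*(1367 + S)))
1/(W + m(1512)) = 1/(-1123176 + 7/(-8 + 1512**2 + 1367*1512)) = 1/(-1123176 + 7/(-8 + 2286144 + 2066904)) = 1/(-1123176 + 7/4353040) = 1/(-4889230055033/4353040) = -4353040/4889230055033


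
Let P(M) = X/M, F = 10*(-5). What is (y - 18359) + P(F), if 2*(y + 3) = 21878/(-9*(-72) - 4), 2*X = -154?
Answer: -295329931/16100 ≈ -18343.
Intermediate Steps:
X = -77 (X = (½)*(-154) = -77)
F = -50
P(M) = -77/M
y = 9007/644 (y = -3 + (21878/(-9*(-72) - 4))/2 = -3 + (21878/(648 - 4))/2 = -3 + (21878/644)/2 = -3 + (21878*(1/644))/2 = -3 + (½)*(10939/322) = -3 + 10939/644 = 9007/644 ≈ 13.986)
(y - 18359) + P(F) = (9007/644 - 18359) - 77/(-50) = -11814189/644 - 77*(-1/50) = -11814189/644 + 77/50 = -295329931/16100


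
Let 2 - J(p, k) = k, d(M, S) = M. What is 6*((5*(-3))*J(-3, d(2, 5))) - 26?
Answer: -26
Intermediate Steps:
J(p, k) = 2 - k
6*((5*(-3))*J(-3, d(2, 5))) - 26 = 6*((5*(-3))*(2 - 1*2)) - 26 = 6*(-15*(2 - 2)) - 26 = 6*(-15*0) - 26 = 6*0 - 26 = 0 - 26 = -26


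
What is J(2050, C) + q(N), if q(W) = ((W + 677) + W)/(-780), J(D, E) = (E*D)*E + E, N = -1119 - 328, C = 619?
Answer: 204224974679/260 ≈ 7.8548e+8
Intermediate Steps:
N = -1447
J(D, E) = E + D*E² (J(D, E) = (D*E)*E + E = D*E² + E = E + D*E²)
q(W) = -677/780 - W/390 (q(W) = ((677 + W) + W)*(-1/780) = (677 + 2*W)*(-1/780) = -677/780 - W/390)
J(2050, C) + q(N) = 619*(1 + 2050*619) + (-677/780 - 1/390*(-1447)) = 619*(1 + 1268950) + (-677/780 + 1447/390) = 619*1268951 + 739/260 = 785480669 + 739/260 = 204224974679/260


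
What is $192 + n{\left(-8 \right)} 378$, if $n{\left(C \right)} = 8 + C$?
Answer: $192$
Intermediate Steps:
$192 + n{\left(-8 \right)} 378 = 192 + \left(8 - 8\right) 378 = 192 + 0 \cdot 378 = 192 + 0 = 192$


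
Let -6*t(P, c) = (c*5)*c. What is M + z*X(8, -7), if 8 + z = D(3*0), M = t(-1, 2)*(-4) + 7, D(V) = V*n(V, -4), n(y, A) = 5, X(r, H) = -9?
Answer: 277/3 ≈ 92.333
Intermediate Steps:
t(P, c) = -5*c**2/6 (t(P, c) = -c*5*c/6 = -5*c*c/6 = -5*c**2/6)
D(V) = 5*V (D(V) = V*5 = 5*V)
M = 61/3 (M = -5/6*2**2*(-4) + 7 = -5/6*4*(-4) + 7 = -10/3*(-4) + 7 = 40/3 + 7 = 61/3 ≈ 20.333)
z = -8 (z = -8 + 5*(3*0) = -8 + 5*0 = -8 + 0 = -8)
M + z*X(8, -7) = 61/3 - 8*(-9) = 61/3 + 72 = 277/3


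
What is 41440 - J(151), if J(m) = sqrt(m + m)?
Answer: 41440 - sqrt(302) ≈ 41423.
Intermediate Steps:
J(m) = sqrt(2)*sqrt(m) (J(m) = sqrt(2*m) = sqrt(2)*sqrt(m))
41440 - J(151) = 41440 - sqrt(2)*sqrt(151) = 41440 - sqrt(302)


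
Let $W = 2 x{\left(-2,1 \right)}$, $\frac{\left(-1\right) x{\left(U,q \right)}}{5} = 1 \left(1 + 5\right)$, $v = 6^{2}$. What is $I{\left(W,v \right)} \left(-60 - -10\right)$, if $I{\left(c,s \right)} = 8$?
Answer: $-400$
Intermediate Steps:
$v = 36$
$x{\left(U,q \right)} = -30$ ($x{\left(U,q \right)} = - 5 \cdot 1 \left(1 + 5\right) = - 5 \cdot 1 \cdot 6 = \left(-5\right) 6 = -30$)
$W = -60$ ($W = 2 \left(-30\right) = -60$)
$I{\left(W,v \right)} \left(-60 - -10\right) = 8 \left(-60 - -10\right) = 8 \left(-60 + 10\right) = 8 \left(-50\right) = -400$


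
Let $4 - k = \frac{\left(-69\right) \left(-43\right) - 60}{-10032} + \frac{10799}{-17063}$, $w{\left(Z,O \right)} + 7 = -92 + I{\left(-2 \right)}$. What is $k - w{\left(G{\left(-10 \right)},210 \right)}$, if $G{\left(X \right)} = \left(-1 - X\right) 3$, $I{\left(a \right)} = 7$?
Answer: $\frac{291067285}{3003088} \approx 96.923$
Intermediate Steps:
$G{\left(X \right)} = -3 - 3 X$
$w{\left(Z,O \right)} = -92$ ($w{\left(Z,O \right)} = -7 + \left(-92 + 7\right) = -7 - 85 = -92$)
$k = \frac{14783189}{3003088}$ ($k = 4 - \left(\frac{\left(-69\right) \left(-43\right) - 60}{-10032} + \frac{10799}{-17063}\right) = 4 - \left(\left(2967 - 60\right) \left(- \frac{1}{10032}\right) + 10799 \left(- \frac{1}{17063}\right)\right) = 4 - \left(2907 \left(- \frac{1}{10032}\right) - \frac{10799}{17063}\right) = 4 - \left(- \frac{51}{176} - \frac{10799}{17063}\right) = 4 - - \frac{2770837}{3003088} = 4 + \frac{2770837}{3003088} = \frac{14783189}{3003088} \approx 4.9227$)
$k - w{\left(G{\left(-10 \right)},210 \right)} = \frac{14783189}{3003088} - -92 = \frac{14783189}{3003088} + 92 = \frac{291067285}{3003088}$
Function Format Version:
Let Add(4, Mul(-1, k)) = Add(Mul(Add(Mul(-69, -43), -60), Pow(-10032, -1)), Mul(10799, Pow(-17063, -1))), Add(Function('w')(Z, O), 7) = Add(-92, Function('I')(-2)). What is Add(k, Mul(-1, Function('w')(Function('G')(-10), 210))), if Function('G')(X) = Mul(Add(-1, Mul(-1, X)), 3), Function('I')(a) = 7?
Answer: Rational(291067285, 3003088) ≈ 96.923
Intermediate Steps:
Function('G')(X) = Add(-3, Mul(-3, X))
Function('w')(Z, O) = -92 (Function('w')(Z, O) = Add(-7, Add(-92, 7)) = Add(-7, -85) = -92)
k = Rational(14783189, 3003088) (k = Add(4, Mul(-1, Add(Mul(Add(Mul(-69, -43), -60), Pow(-10032, -1)), Mul(10799, Pow(-17063, -1))))) = Add(4, Mul(-1, Add(Mul(Add(2967, -60), Rational(-1, 10032)), Mul(10799, Rational(-1, 17063))))) = Add(4, Mul(-1, Add(Mul(2907, Rational(-1, 10032)), Rational(-10799, 17063)))) = Add(4, Mul(-1, Add(Rational(-51, 176), Rational(-10799, 17063)))) = Add(4, Mul(-1, Rational(-2770837, 3003088))) = Add(4, Rational(2770837, 3003088)) = Rational(14783189, 3003088) ≈ 4.9227)
Add(k, Mul(-1, Function('w')(Function('G')(-10), 210))) = Add(Rational(14783189, 3003088), Mul(-1, -92)) = Add(Rational(14783189, 3003088), 92) = Rational(291067285, 3003088)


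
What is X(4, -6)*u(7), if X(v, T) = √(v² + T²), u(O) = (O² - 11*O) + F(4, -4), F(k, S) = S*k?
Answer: -88*√13 ≈ -317.29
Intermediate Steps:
u(O) = -16 + O² - 11*O (u(O) = (O² - 11*O) - 4*4 = (O² - 11*O) - 16 = -16 + O² - 11*O)
X(v, T) = √(T² + v²)
X(4, -6)*u(7) = √((-6)² + 4²)*(-16 + 7² - 11*7) = √(36 + 16)*(-16 + 49 - 77) = √52*(-44) = (2*√13)*(-44) = -88*√13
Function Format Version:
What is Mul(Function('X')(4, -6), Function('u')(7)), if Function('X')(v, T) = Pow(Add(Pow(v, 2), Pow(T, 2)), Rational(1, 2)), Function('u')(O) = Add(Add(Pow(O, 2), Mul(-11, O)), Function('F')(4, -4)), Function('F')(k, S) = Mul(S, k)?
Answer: Mul(-88, Pow(13, Rational(1, 2))) ≈ -317.29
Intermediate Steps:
Function('u')(O) = Add(-16, Pow(O, 2), Mul(-11, O)) (Function('u')(O) = Add(Add(Pow(O, 2), Mul(-11, O)), Mul(-4, 4)) = Add(Add(Pow(O, 2), Mul(-11, O)), -16) = Add(-16, Pow(O, 2), Mul(-11, O)))
Function('X')(v, T) = Pow(Add(Pow(T, 2), Pow(v, 2)), Rational(1, 2))
Mul(Function('X')(4, -6), Function('u')(7)) = Mul(Pow(Add(Pow(-6, 2), Pow(4, 2)), Rational(1, 2)), Add(-16, Pow(7, 2), Mul(-11, 7))) = Mul(Pow(Add(36, 16), Rational(1, 2)), Add(-16, 49, -77)) = Mul(Pow(52, Rational(1, 2)), -44) = Mul(Mul(2, Pow(13, Rational(1, 2))), -44) = Mul(-88, Pow(13, Rational(1, 2)))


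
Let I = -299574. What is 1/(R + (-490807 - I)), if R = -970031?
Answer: -1/1161264 ≈ -8.6113e-7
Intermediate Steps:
1/(R + (-490807 - I)) = 1/(-970031 + (-490807 - 1*(-299574))) = 1/(-970031 + (-490807 + 299574)) = 1/(-970031 - 191233) = 1/(-1161264) = -1/1161264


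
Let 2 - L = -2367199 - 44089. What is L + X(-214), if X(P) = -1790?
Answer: 2409500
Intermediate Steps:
L = 2411290 (L = 2 - (-2367199 - 44089) = 2 - 1*(-2411288) = 2 + 2411288 = 2411290)
L + X(-214) = 2411290 - 1790 = 2409500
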